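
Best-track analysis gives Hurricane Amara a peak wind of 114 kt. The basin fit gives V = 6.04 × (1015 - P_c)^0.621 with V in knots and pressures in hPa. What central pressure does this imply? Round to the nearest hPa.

902 hPa

ΔP = (V / 6.04)^(1/0.621) = (114/6.04)^1.610.
114/6.04 = 18.874; 18.874^1.610 ≈ 113.38 hPa.
P_c = 1015 − 113.38 = 901.62 ≈ 902 hPa.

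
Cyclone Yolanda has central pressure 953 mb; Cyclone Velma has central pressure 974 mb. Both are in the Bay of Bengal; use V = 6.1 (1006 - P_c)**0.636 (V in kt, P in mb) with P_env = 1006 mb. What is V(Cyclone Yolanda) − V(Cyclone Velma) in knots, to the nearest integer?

Cyclone Yolanda: ΔP = 53; V ≈ 6.1 × 53^0.636 ≈ 76.20 kt.
Cyclone Velma: ΔP = 32; V ≈ 6.1 × 32^0.636 ≈ 55.28 kt.
Difference ≈ 76.20 − 55.28 = 20.92 → 21 kt.

21 kt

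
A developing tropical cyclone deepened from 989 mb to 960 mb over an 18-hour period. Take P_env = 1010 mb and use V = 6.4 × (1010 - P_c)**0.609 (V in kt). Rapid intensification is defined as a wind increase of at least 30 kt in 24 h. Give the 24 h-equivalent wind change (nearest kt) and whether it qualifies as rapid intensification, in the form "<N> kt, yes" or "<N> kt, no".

V₁: ΔP = 21, V ≈ 6.4 × 21^0.609 ≈ 40.87 kt.
V₂: ΔP = 50, V ≈ 6.4 × 50^0.609 ≈ 69.32 kt.
ΔV over 18 h = 28.45 kt → 24 h equivalent = 28.45 × 24/18 ≈ 37.93 kt.
38 kt ≥ 30 kt ⇒ rapid intensification.

38 kt, yes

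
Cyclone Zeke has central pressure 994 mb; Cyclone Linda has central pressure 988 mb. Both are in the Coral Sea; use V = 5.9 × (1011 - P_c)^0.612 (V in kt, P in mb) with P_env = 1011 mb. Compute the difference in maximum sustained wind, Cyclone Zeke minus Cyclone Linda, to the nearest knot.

-7 kt

Cyclone Zeke: ΔP = 17; V ≈ 5.9 × 17^0.612 ≈ 33.41 kt.
Cyclone Linda: ΔP = 23; V ≈ 5.9 × 23^0.612 ≈ 40.20 kt.
Difference ≈ 33.41 − 40.20 = -6.79 → -7 kt.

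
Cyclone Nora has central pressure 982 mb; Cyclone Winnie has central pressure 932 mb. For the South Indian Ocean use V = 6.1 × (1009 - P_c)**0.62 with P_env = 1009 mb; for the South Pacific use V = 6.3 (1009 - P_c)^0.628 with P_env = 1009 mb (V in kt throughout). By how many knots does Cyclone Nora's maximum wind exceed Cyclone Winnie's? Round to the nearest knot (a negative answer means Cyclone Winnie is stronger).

Cyclone Nora: ΔP = 27; V ≈ 6.1 × 27^0.62 ≈ 47.07 kt.
Cyclone Winnie: ΔP = 77; V ≈ 6.3 × 77^0.628 ≈ 96.40 kt.
Difference ≈ 47.07 − 96.40 = -49.33 → -49 kt.

-49 kt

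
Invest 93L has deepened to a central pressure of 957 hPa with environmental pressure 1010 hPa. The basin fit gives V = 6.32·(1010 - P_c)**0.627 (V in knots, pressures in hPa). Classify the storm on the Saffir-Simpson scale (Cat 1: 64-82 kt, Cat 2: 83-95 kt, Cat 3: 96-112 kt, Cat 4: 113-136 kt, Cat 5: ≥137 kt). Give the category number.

ΔP = 1010 − 957 = 53 hPa.
V ≈ 6.32 × 53^0.627 = 6.32 × 12.05 ≈ 76 kt.
76 kt falls in the Category 1 band.

1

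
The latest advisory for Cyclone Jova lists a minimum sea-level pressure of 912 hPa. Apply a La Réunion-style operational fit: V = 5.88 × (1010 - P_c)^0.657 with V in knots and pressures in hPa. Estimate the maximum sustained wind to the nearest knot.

120 kt

ΔP = 1010 − 912 = 98 hPa.
98^0.657 ≈ 20.335.
V ≈ 5.88 × 20.335 ≈ 119.6 kt.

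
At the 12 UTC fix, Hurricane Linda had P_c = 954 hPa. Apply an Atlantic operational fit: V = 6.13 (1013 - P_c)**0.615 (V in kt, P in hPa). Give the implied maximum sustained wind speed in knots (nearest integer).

ΔP = 1013 − 954 = 59 hPa.
59^0.615 ≈ 12.276.
V ≈ 6.13 × 12.276 ≈ 75.3 kt.

75 kt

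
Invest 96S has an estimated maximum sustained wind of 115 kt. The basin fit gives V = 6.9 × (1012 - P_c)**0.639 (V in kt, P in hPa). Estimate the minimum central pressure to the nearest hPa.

930 hPa

ΔP = (V / 6.9)^(1/0.639) = (115/6.9)^1.565.
115/6.9 = 16.667; 16.667^1.565 ≈ 81.68 hPa.
P_c = 1012 − 81.68 = 930.32 ≈ 930 hPa.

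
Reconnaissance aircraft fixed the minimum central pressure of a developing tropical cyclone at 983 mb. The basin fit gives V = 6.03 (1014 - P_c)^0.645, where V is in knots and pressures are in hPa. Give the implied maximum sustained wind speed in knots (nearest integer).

ΔP = 1014 − 983 = 31 mb.
31^0.645 ≈ 9.161.
V ≈ 6.03 × 9.161 ≈ 55.2 kt.

55 kt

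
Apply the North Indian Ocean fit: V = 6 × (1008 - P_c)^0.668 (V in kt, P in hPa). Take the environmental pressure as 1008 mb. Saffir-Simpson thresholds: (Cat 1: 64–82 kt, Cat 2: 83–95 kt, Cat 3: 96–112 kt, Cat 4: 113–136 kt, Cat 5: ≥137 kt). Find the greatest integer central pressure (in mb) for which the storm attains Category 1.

973 mb

Category 1 begins at V = 64 kt.
Required ΔP = (64/6)^(1/0.668) = 10.667^1.497 ≈ 34.59 mb.
P_c ≤ 1008 − 34.59 = 973.41, so the highest integer P_c is 973 mb.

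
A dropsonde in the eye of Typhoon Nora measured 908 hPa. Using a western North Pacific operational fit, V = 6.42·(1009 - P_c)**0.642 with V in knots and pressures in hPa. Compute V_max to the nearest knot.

ΔP = 1009 − 908 = 101 hPa.
101^0.642 ≈ 19.354.
V ≈ 6.42 × 19.354 ≈ 124.3 kt.

124 kt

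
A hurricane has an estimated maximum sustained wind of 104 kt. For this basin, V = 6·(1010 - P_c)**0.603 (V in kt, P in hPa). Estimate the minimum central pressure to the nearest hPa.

897 hPa

ΔP = (V / 6)^(1/0.603) = (104/6)^1.658.
104/6 = 17.333; 17.333^1.658 ≈ 113.38 hPa.
P_c = 1010 − 113.38 = 896.62 ≈ 897 hPa.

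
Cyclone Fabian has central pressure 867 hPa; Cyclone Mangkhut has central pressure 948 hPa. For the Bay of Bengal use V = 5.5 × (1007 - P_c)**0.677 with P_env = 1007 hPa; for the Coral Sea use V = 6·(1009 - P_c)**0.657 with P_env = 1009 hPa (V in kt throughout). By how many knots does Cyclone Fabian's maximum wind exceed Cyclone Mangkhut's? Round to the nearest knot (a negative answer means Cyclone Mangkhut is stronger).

67 kt

Cyclone Fabian: ΔP = 140; V ≈ 5.5 × 140^0.677 ≈ 156.06 kt.
Cyclone Mangkhut: ΔP = 61; V ≈ 6 × 61^0.657 ≈ 89.35 kt.
Difference ≈ 156.06 − 89.35 = 66.71 → 67 kt.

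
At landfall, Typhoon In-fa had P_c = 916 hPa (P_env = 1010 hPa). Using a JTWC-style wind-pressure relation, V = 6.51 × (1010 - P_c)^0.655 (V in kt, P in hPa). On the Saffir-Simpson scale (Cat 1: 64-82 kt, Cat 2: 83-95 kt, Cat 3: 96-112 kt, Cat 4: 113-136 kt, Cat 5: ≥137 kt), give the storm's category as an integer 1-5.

ΔP = 1010 − 916 = 94 hPa.
V ≈ 6.51 × 94^0.655 = 6.51 × 19.61 ≈ 128 kt.
128 kt falls in the Category 4 band.

4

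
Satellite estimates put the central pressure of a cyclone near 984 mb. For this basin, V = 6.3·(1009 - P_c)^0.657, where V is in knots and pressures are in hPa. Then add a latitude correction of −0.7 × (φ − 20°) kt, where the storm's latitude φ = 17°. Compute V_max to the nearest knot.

ΔP = 1009 − 984 = 25 mb.
25^0.657 ≈ 8.288.
V ≈ 6.3 × 8.288 ≈ 52.2 kt.
Latitude correction: −0.7 × (17 − 20) = 2.1 kt.
Corrected V ≈ 54.3 kt → 54 kt.

54 kt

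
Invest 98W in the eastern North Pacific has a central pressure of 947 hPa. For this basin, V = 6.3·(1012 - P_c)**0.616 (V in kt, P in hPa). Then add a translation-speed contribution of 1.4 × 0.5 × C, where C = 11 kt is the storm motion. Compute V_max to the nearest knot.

90 kt

ΔP = 1012 − 947 = 65 hPa.
65^0.616 ≈ 13.084.
V ≈ 6.3 × 13.084 ≈ 82.4 kt.
Translation term: 1.4 × 0.5 × 11 = 7.7 kt.
Corrected V ≈ 90.1 kt → 90 kt.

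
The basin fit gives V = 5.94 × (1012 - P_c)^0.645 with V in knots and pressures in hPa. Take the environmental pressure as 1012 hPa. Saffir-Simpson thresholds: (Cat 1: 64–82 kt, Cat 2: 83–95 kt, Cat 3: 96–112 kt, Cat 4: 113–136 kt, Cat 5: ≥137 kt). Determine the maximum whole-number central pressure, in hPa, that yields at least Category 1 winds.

972 hPa

Category 1 begins at V = 64 kt.
Required ΔP = (64/5.94)^(1/0.645) = 10.774^1.550 ≈ 39.87 hPa.
P_c ≤ 1012 − 39.87 = 972.13, so the highest integer P_c is 972 hPa.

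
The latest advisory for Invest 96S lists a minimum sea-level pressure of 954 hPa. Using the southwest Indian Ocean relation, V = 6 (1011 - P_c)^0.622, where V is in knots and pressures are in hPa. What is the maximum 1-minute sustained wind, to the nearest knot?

74 kt

ΔP = 1011 − 954 = 57 hPa.
57^0.622 ≈ 12.364.
V ≈ 6 × 12.364 ≈ 74.2 kt.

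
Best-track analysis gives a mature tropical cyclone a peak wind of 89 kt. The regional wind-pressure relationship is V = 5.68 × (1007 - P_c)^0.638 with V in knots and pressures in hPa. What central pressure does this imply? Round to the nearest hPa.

ΔP = (V / 5.68)^(1/0.638) = (89/5.68)^1.567.
89/5.68 = 15.669; 15.669^1.567 ≈ 74.66 hPa.
P_c = 1007 − 74.66 = 932.34 ≈ 932 hPa.

932 hPa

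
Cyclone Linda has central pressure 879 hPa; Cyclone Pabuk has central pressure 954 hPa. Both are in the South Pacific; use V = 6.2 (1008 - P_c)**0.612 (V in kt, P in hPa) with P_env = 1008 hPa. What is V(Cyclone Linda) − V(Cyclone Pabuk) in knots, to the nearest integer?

Cyclone Linda: ΔP = 129; V ≈ 6.2 × 129^0.612 ≈ 121.36 kt.
Cyclone Pabuk: ΔP = 54; V ≈ 6.2 × 54^0.612 ≈ 71.22 kt.
Difference ≈ 121.36 − 71.22 = 50.14 → 50 kt.

50 kt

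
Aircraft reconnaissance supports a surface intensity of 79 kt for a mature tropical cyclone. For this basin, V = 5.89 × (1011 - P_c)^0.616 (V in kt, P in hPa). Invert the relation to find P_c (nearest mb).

943 mb

ΔP = (V / 5.89)^(1/0.616) = (79/5.89)^1.623.
79/5.89 = 13.413; 13.413^1.623 ≈ 67.67 mb.
P_c = 1011 − 67.67 = 943.33 ≈ 943 mb.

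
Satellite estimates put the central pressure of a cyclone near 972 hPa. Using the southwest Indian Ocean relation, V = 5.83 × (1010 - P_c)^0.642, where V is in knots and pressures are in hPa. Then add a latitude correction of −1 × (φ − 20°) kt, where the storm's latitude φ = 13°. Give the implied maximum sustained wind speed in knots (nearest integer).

67 kt

ΔP = 1010 − 972 = 38 hPa.
38^0.642 ≈ 10.333.
V ≈ 5.83 × 10.333 ≈ 60.2 kt.
Latitude correction: −1 × (13 − 20) = 7 kt.
Corrected V ≈ 67.2 kt → 67 kt.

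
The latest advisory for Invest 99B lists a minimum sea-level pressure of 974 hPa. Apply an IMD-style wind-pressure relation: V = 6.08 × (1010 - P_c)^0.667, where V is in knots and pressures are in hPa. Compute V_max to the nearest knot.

66 kt

ΔP = 1010 − 974 = 36 hPa.
36^0.667 ≈ 10.916.
V ≈ 6.08 × 10.916 ≈ 66.4 kt.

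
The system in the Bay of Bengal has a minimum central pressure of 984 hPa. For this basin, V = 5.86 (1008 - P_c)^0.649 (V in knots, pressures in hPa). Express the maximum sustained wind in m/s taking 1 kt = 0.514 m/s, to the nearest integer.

24 m/s

ΔP = 1008 − 984 = 24 hPa.
V ≈ 5.86 × 24^0.649 = 5.86 × 7.866 ≈ 46.095 kt.
46.095 × 0.514 ≈ 23.69 m/s → 24 m/s.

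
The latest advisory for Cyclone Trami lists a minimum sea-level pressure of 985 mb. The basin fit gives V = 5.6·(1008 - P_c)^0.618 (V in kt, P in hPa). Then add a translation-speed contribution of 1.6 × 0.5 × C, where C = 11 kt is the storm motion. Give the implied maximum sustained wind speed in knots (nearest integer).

48 kt

ΔP = 1008 − 985 = 23 mb.
23^0.618 ≈ 6.943.
V ≈ 5.6 × 6.943 ≈ 38.9 kt.
Translation term: 1.6 × 0.5 × 11 = 8.8 kt.
Corrected V ≈ 47.7 kt → 48 kt.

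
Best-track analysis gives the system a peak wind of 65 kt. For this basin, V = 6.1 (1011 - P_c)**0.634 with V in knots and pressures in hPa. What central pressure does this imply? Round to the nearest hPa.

969 hPa

ΔP = (V / 6.1)^(1/0.634) = (65/6.1)^1.577.
65/6.1 = 10.656; 10.656^1.577 ≈ 41.76 hPa.
P_c = 1011 − 41.76 = 969.24 ≈ 969 hPa.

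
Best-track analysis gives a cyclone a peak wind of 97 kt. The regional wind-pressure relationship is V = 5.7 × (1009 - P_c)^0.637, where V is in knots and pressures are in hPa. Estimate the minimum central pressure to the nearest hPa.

ΔP = (V / 5.7)^(1/0.637) = (97/5.7)^1.570.
97/5.7 = 17.018; 17.018^1.570 ≈ 85.57 hPa.
P_c = 1009 − 85.57 = 923.43 ≈ 923 hPa.

923 hPa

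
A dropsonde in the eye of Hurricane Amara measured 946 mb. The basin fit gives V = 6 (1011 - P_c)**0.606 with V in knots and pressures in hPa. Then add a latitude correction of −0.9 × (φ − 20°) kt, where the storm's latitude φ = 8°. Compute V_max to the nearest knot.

86 kt

ΔP = 1011 − 946 = 65 mb.
65^0.606 ≈ 12.549.
V ≈ 6 × 12.549 ≈ 75.3 kt.
Latitude correction: −0.9 × (8 − 20) = 10.8 kt.
Corrected V ≈ 86.1 kt → 86 kt.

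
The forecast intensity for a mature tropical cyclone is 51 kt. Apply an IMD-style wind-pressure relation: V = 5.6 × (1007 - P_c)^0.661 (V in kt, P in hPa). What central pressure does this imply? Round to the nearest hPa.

ΔP = (V / 5.6)^(1/0.661) = (51/5.6)^1.513.
51/5.6 = 9.107; 9.107^1.513 ≈ 28.28 hPa.
P_c = 1007 − 28.28 = 978.72 ≈ 979 hPa.

979 hPa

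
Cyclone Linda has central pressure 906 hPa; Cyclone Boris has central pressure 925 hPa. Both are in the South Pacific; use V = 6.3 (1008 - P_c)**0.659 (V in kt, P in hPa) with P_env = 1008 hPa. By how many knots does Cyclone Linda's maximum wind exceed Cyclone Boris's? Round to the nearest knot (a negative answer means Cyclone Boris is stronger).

Cyclone Linda: ΔP = 102; V ≈ 6.3 × 102^0.659 ≈ 132.74 kt.
Cyclone Boris: ΔP = 83; V ≈ 6.3 × 83^0.659 ≈ 115.88 kt.
Difference ≈ 132.74 − 115.88 = 16.86 → 17 kt.

17 kt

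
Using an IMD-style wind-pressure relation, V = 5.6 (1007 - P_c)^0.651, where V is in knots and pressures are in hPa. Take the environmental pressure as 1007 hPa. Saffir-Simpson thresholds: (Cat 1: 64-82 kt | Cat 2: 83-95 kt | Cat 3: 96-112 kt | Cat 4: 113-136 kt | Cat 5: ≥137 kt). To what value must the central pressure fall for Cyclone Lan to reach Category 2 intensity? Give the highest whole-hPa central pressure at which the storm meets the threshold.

944 hPa

Category 2 begins at V = 83 kt.
Required ΔP = (83/5.6)^(1/0.651) = 14.821^1.536 ≈ 62.89 hPa.
P_c ≤ 1007 − 62.89 = 944.11, so the highest integer P_c is 944 hPa.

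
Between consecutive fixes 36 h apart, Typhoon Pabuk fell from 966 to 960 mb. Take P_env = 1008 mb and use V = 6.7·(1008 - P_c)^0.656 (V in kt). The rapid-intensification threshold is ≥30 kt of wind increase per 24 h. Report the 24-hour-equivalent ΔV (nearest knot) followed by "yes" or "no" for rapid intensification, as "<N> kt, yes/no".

5 kt, no

V₁: ΔP = 42, V ≈ 6.7 × 42^0.656 ≈ 77.79 kt.
V₂: ΔP = 48, V ≈ 6.7 × 48^0.656 ≈ 84.91 kt.
ΔV over 36 h = 7.12 kt → 24 h equivalent = 7.12 × 24/36 ≈ 4.75 kt.
5 kt < 30 kt ⇒ not rapid intensification.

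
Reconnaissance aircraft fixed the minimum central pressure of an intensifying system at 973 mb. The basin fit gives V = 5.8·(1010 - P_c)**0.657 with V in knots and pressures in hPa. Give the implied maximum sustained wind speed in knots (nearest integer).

ΔP = 1010 − 973 = 37 mb.
37^0.657 ≈ 10.723.
V ≈ 5.8 × 10.723 ≈ 62.2 kt.

62 kt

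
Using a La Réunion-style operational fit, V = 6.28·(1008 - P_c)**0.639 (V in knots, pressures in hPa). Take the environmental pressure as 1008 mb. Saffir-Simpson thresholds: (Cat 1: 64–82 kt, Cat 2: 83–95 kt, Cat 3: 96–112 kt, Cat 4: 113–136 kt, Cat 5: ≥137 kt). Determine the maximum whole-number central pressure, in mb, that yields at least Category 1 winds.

Category 1 begins at V = 64 kt.
Required ΔP = (64/6.28)^(1/0.639) = 10.191^1.565 ≈ 37.83 mb.
P_c ≤ 1008 − 37.83 = 970.17, so the highest integer P_c is 970 mb.

970 mb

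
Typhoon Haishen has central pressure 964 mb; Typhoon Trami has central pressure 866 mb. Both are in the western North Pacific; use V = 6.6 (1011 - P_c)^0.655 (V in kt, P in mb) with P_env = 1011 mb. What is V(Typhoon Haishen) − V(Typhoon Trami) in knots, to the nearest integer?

-90 kt

Typhoon Haishen: ΔP = 47; V ≈ 6.6 × 47^0.655 ≈ 82.18 kt.
Typhoon Trami: ΔP = 145; V ≈ 6.6 × 145^0.655 ≈ 171.89 kt.
Difference ≈ 82.18 − 171.89 = -89.71 → -90 kt.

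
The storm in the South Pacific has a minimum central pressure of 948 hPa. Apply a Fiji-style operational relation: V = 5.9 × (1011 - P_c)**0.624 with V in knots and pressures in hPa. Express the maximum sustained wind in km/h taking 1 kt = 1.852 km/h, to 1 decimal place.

ΔP = 1011 − 948 = 63 hPa.
V ≈ 5.9 × 63^0.624 = 5.9 × 13.267 ≈ 78.278 kt.
78.278 × 1.852 ≈ 144.97 km/h → 145.0 km/h.

145.0 km/h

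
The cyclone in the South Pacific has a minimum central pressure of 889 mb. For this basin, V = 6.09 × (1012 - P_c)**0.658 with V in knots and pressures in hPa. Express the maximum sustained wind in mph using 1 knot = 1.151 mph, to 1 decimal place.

166.3 mph

ΔP = 1012 − 889 = 123 mb.
V ≈ 6.09 × 123^0.658 = 6.09 × 23.722 ≈ 144.469 kt.
144.469 × 1.151 ≈ 166.28 mph → 166.3 mph.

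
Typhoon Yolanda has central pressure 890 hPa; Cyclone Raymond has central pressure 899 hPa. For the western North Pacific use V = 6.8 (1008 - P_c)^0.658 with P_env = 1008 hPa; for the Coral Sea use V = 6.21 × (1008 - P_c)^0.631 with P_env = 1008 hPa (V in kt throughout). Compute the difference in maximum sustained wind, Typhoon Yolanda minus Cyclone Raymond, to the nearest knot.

37 kt

Typhoon Yolanda: ΔP = 118; V ≈ 6.8 × 118^0.658 ≈ 156.97 kt.
Cyclone Raymond: ΔP = 109; V ≈ 6.21 × 109^0.631 ≈ 119.87 kt.
Difference ≈ 156.97 − 119.87 = 37.10 → 37 kt.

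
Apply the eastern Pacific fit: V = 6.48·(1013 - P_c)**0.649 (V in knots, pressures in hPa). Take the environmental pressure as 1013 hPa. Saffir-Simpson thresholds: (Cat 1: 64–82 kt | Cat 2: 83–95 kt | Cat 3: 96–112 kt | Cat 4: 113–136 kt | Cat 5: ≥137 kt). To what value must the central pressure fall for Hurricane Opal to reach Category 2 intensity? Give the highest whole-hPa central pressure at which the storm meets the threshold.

962 hPa

Category 2 begins at V = 83 kt.
Required ΔP = (83/6.48)^(1/0.649) = 12.809^1.541 ≈ 50.87 hPa.
P_c ≤ 1013 − 50.87 = 962.13, so the highest integer P_c is 962 hPa.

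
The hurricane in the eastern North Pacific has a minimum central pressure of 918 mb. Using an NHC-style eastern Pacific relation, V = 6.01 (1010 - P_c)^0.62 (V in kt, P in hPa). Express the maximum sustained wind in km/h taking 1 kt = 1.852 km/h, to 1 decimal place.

ΔP = 1010 − 918 = 92 mb.
V ≈ 6.01 × 92^0.62 = 6.01 × 16.502 ≈ 99.180 kt.
99.180 × 1.852 ≈ 183.68 km/h → 183.7 km/h.

183.7 km/h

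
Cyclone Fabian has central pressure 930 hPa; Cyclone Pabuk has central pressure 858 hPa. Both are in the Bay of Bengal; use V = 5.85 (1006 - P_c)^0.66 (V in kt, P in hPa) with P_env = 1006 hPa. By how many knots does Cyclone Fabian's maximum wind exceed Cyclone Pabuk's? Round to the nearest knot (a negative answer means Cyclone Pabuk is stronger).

-56 kt

Cyclone Fabian: ΔP = 76; V ≈ 5.85 × 76^0.66 ≈ 101.97 kt.
Cyclone Pabuk: ΔP = 148; V ≈ 5.85 × 148^0.66 ≈ 158.32 kt.
Difference ≈ 101.97 − 158.32 = -56.35 → -56 kt.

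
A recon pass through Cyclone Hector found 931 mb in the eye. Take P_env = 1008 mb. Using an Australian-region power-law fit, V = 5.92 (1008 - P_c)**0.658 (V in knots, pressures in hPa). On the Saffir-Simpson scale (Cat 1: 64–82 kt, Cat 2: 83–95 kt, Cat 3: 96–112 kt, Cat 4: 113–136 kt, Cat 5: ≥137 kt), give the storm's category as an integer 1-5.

3

ΔP = 1008 − 931 = 77 mb.
V ≈ 5.92 × 77^0.658 = 5.92 × 17.43 ≈ 103 kt.
103 kt falls in the Category 3 band.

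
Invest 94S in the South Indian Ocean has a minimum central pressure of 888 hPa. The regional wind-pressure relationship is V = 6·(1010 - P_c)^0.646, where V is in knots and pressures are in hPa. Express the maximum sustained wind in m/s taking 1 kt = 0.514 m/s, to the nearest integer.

69 m/s

ΔP = 1010 − 888 = 122 hPa.
V ≈ 6 × 122^0.646 = 6 × 22.273 ≈ 133.641 kt.
133.641 × 0.514 ≈ 68.69 m/s → 69 m/s.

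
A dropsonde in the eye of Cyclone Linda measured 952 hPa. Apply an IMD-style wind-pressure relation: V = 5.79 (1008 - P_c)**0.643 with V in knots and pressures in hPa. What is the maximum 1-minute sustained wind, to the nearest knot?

77 kt

ΔP = 1008 − 952 = 56 hPa.
56^0.643 ≈ 13.307.
V ≈ 5.79 × 13.307 ≈ 77.0 kt.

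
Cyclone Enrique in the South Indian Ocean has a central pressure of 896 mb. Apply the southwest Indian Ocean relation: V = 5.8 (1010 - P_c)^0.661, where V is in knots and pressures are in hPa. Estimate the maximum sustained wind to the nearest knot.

133 kt

ΔP = 1010 − 896 = 114 mb.
114^0.661 ≈ 22.888.
V ≈ 5.8 × 22.888 ≈ 132.8 kt.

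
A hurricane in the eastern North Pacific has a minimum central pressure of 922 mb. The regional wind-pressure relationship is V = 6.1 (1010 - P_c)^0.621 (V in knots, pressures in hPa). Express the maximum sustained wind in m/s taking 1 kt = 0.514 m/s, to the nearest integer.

51 m/s

ΔP = 1010 − 922 = 88 mb.
V ≈ 6.1 × 88^0.621 = 6.1 × 16.126 ≈ 98.368 kt.
98.368 × 0.514 ≈ 50.56 m/s → 51 m/s.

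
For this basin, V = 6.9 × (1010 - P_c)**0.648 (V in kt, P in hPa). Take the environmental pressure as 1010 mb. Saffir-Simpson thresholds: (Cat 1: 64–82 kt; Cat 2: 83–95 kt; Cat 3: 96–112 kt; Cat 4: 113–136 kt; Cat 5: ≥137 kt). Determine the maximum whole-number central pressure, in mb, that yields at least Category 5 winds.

Category 5 begins at V = 137 kt.
Required ΔP = (137/6.9)^(1/0.648) = 19.855^1.543 ≈ 100.67 mb.
P_c ≤ 1010 − 100.67 = 909.33, so the highest integer P_c is 909 mb.

909 mb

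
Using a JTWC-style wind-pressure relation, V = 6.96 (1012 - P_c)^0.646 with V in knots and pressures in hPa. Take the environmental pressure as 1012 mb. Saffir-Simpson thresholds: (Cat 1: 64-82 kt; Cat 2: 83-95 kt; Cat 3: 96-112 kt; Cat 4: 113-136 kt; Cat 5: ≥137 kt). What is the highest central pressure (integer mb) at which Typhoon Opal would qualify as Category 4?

Category 4 begins at V = 113 kt.
Required ΔP = (113/6.96)^(1/0.646) = 16.236^1.548 ≈ 74.78 mb.
P_c ≤ 1012 − 74.78 = 937.22, so the highest integer P_c is 937 mb.

937 mb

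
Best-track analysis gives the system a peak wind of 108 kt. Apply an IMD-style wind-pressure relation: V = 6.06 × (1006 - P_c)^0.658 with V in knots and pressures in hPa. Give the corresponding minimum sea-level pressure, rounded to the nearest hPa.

ΔP = (V / 6.06)^(1/0.658) = (108/6.06)^1.520.
108/6.06 = 17.822; 17.822^1.520 ≈ 79.64 hPa.
P_c = 1006 − 79.64 = 926.36 ≈ 926 hPa.

926 hPa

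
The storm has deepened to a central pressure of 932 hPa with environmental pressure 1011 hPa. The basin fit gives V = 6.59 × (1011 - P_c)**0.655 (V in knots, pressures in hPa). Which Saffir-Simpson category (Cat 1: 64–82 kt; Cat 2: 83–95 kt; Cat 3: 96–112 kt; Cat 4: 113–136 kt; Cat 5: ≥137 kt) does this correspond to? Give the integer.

4

ΔP = 1011 − 932 = 79 hPa.
V ≈ 6.59 × 79^0.655 = 6.59 × 17.50 ≈ 115 kt.
115 kt falls in the Category 4 band.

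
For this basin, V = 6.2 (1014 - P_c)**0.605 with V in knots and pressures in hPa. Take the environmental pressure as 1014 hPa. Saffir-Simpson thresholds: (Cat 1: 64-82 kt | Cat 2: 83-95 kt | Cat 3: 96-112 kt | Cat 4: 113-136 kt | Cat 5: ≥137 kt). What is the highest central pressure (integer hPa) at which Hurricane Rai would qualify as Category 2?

941 hPa

Category 2 begins at V = 83 kt.
Required ΔP = (83/6.2)^(1/0.605) = 13.387^1.653 ≈ 72.83 hPa.
P_c ≤ 1014 − 72.83 = 941.17, so the highest integer P_c is 941 hPa.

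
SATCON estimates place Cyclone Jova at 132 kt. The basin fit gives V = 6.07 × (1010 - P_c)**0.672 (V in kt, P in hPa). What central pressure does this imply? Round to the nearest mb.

ΔP = (V / 6.07)^(1/0.672) = (132/6.07)^1.488.
132/6.07 = 21.746; 21.746^1.488 ≈ 97.76 mb.
P_c = 1010 − 97.76 = 912.24 ≈ 912 mb.

912 mb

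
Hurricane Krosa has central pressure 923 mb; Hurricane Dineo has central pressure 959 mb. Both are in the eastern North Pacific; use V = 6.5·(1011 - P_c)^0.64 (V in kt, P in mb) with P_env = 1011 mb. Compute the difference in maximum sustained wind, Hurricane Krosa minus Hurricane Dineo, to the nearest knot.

Hurricane Krosa: ΔP = 88; V ≈ 6.5 × 88^0.64 ≈ 114.13 kt.
Hurricane Dineo: ΔP = 52; V ≈ 6.5 × 52^0.64 ≈ 81.50 kt.
Difference ≈ 114.13 − 81.50 = 32.63 → 33 kt.

33 kt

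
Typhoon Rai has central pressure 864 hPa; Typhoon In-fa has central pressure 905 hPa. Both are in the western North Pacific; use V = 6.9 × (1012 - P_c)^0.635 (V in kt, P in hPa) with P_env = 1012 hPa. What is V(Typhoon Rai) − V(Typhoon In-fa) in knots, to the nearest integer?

31 kt

Typhoon Rai: ΔP = 148; V ≈ 6.9 × 148^0.635 ≈ 164.80 kt.
Typhoon In-fa: ΔP = 107; V ≈ 6.9 × 107^0.635 ≈ 134.12 kt.
Difference ≈ 164.80 − 134.12 = 30.68 → 31 kt.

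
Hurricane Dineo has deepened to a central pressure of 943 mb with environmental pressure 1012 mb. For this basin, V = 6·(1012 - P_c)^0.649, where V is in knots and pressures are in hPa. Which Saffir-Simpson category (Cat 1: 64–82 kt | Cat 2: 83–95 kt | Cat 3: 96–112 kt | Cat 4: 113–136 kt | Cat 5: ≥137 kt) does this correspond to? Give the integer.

ΔP = 1012 − 943 = 69 mb.
V ≈ 6 × 69^0.649 = 6 × 15.61 ≈ 94 kt.
94 kt falls in the Category 2 band.

2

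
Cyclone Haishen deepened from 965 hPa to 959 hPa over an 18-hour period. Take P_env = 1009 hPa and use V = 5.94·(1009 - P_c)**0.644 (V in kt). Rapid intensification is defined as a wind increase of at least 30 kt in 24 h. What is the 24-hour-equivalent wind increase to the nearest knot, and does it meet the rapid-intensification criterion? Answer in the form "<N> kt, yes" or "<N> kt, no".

V₁: ΔP = 44, V ≈ 5.94 × 44^0.644 ≈ 67.95 kt.
V₂: ΔP = 50, V ≈ 5.94 × 50^0.644 ≈ 73.78 kt.
ΔV over 18 h = 5.83 kt → 24 h equivalent = 5.83 × 24/18 ≈ 7.77 kt.
8 kt < 30 kt ⇒ not rapid intensification.

8 kt, no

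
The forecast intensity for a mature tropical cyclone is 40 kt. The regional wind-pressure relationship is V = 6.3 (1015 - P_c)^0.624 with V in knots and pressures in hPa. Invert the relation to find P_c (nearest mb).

996 mb

ΔP = (V / 6.3)^(1/0.624) = (40/6.3)^1.603.
40/6.3 = 6.349; 6.349^1.603 ≈ 19.34 mb.
P_c = 1015 − 19.34 = 995.66 ≈ 996 mb.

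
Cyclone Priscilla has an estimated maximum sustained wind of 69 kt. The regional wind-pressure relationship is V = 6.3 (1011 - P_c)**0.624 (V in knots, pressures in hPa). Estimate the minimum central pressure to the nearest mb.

965 mb

ΔP = (V / 6.3)^(1/0.624) = (69/6.3)^1.603.
69/6.3 = 10.952; 10.952^1.603 ≈ 46.33 mb.
P_c = 1011 − 46.33 = 964.67 ≈ 965 mb.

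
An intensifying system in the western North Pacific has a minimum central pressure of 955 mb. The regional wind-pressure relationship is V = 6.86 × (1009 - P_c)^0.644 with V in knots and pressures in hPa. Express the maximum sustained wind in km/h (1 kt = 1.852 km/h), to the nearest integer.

166 km/h

ΔP = 1009 − 955 = 54 mb.
V ≈ 6.86 × 54^0.644 = 6.86 × 13.052 ≈ 89.534 kt.
89.534 × 1.852 ≈ 165.82 km/h → 166 km/h.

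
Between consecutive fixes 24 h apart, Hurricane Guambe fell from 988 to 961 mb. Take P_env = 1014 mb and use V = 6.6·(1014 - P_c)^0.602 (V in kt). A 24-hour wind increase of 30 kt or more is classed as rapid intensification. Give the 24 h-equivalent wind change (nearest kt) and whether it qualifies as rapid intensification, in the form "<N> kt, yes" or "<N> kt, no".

25 kt, no

V₁: ΔP = 26, V ≈ 6.6 × 26^0.602 ≈ 46.92 kt.
V₂: ΔP = 53, V ≈ 6.6 × 53^0.602 ≈ 72.04 kt.
ΔV over 24 h = 25.12 kt → 24 h equivalent = 25.12 × 24/24 ≈ 25.12 kt.
25 kt < 30 kt ⇒ not rapid intensification.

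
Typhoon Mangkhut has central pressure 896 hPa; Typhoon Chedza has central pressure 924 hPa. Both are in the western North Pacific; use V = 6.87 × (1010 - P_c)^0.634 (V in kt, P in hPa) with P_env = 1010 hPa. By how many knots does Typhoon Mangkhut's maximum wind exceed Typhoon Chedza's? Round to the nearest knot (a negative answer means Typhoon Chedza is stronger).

23 kt

Typhoon Mangkhut: ΔP = 114; V ≈ 6.87 × 114^0.634 ≈ 138.37 kt.
Typhoon Chedza: ΔP = 86; V ≈ 6.87 × 86^0.634 ≈ 115.73 kt.
Difference ≈ 138.37 − 115.73 = 22.64 → 23 kt.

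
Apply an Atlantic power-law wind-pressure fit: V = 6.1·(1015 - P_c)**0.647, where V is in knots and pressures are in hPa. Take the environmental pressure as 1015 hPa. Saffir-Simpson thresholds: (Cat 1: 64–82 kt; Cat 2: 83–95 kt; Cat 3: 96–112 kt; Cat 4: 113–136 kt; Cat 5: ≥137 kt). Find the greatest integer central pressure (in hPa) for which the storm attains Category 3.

Category 3 begins at V = 96 kt.
Required ΔP = (96/6.1)^(1/0.647) = 15.738^1.546 ≈ 70.79 hPa.
P_c ≤ 1015 − 70.79 = 944.21, so the highest integer P_c is 944 hPa.

944 hPa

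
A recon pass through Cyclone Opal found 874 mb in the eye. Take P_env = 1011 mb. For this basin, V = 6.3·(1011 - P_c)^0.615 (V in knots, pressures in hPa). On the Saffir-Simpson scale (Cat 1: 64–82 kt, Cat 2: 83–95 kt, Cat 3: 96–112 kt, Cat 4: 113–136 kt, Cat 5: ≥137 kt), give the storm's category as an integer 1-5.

4

ΔP = 1011 − 874 = 137 mb.
V ≈ 6.3 × 137^0.615 = 6.3 × 20.61 ≈ 130 kt.
130 kt falls in the Category 4 band.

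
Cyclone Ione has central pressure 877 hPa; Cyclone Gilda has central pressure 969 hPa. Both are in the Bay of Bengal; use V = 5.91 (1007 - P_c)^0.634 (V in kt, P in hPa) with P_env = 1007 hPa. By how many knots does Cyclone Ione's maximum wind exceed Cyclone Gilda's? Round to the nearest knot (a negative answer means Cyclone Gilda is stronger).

Cyclone Ione: ΔP = 130; V ≈ 5.91 × 130^0.634 ≈ 129.37 kt.
Cyclone Gilda: ΔP = 38; V ≈ 5.91 × 38^0.634 ≈ 59.32 kt.
Difference ≈ 129.37 − 59.32 = 70.05 → 70 kt.

70 kt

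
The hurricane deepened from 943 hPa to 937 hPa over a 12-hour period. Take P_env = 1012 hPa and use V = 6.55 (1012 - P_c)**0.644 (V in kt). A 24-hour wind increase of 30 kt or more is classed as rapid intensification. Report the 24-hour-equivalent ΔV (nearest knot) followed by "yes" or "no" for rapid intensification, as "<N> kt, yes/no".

11 kt, no

V₁: ΔP = 69, V ≈ 6.55 × 69^0.644 ≈ 100.11 kt.
V₂: ΔP = 75, V ≈ 6.55 × 75^0.644 ≈ 105.63 kt.
ΔV over 12 h = 5.52 kt → 24 h equivalent = 5.52 × 24/12 ≈ 11.04 kt.
11 kt < 30 kt ⇒ not rapid intensification.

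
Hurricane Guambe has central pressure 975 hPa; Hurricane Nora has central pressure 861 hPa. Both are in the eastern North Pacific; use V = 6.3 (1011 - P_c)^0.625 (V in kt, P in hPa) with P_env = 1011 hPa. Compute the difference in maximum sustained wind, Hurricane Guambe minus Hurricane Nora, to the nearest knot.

-85 kt

Hurricane Guambe: ΔP = 36; V ≈ 6.3 × 36^0.625 ≈ 59.16 kt.
Hurricane Nora: ΔP = 150; V ≈ 6.3 × 150^0.625 ≈ 144.34 kt.
Difference ≈ 59.16 − 144.34 = -85.18 → -85 kt.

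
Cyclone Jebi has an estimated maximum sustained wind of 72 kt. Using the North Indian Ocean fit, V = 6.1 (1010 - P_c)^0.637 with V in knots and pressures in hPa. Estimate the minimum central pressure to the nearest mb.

ΔP = (V / 6.1)^(1/0.637) = (72/6.1)^1.570.
72/6.1 = 11.803; 11.803^1.570 ≈ 48.18 mb.
P_c = 1010 − 48.18 = 961.82 ≈ 962 mb.

962 mb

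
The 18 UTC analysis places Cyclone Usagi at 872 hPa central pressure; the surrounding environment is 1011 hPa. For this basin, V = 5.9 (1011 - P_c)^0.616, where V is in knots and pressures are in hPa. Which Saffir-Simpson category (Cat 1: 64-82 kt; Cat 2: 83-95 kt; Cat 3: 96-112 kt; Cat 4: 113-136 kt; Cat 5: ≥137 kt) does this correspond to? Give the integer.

ΔP = 1011 − 872 = 139 hPa.
V ≈ 5.9 × 139^0.616 = 5.9 × 20.90 ≈ 123 kt.
123 kt falls in the Category 4 band.

4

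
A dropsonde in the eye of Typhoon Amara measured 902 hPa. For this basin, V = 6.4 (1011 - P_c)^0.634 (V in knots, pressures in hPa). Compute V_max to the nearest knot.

125 kt

ΔP = 1011 − 902 = 109 hPa.
109^0.634 ≈ 19.576.
V ≈ 6.4 × 19.576 ≈ 125.3 kt.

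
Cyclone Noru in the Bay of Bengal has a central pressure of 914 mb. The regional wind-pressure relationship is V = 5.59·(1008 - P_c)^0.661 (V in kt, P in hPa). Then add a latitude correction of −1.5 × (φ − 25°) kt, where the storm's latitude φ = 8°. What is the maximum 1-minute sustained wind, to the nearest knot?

ΔP = 1008 − 914 = 94 mb.
94^0.661 ≈ 20.148.
V ≈ 5.59 × 20.148 ≈ 112.6 kt.
Latitude correction: −1.5 × (8 − 25) = 25.5 kt.
Corrected V ≈ 138.1 kt → 138 kt.

138 kt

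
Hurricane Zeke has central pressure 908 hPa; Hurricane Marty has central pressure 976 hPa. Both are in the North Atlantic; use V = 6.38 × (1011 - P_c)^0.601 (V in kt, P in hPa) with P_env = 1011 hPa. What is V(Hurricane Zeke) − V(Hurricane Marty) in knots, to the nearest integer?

49 kt

Hurricane Zeke: ΔP = 103; V ≈ 6.38 × 103^0.601 ≈ 103.40 kt.
Hurricane Marty: ΔP = 35; V ≈ 6.38 × 35^0.601 ≈ 54.05 kt.
Difference ≈ 103.40 − 54.05 = 49.35 → 49 kt.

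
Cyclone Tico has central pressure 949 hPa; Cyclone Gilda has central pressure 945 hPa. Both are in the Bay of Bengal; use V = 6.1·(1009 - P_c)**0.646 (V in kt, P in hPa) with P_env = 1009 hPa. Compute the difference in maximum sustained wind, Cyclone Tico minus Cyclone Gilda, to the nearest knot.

Cyclone Tico: ΔP = 60; V ≈ 6.1 × 60^0.646 ≈ 85.90 kt.
Cyclone Gilda: ΔP = 64; V ≈ 6.1 × 64^0.646 ≈ 89.56 kt.
Difference ≈ 85.90 − 89.56 = -3.66 → -4 kt.

-4 kt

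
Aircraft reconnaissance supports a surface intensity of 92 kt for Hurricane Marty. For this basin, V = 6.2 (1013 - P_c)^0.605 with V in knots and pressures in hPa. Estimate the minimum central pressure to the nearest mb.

ΔP = (V / 6.2)^(1/0.605) = (92/6.2)^1.653.
92/6.2 = 14.839; 14.839^1.653 ≈ 86.34 mb.
P_c = 1013 − 86.34 = 926.66 ≈ 927 mb.

927 mb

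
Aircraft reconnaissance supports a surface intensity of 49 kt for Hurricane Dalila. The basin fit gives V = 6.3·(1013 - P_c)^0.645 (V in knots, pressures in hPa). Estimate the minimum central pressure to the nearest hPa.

989 hPa

ΔP = (V / 6.3)^(1/0.645) = (49/6.3)^1.550.
49/6.3 = 7.778; 7.778^1.550 ≈ 24.05 hPa.
P_c = 1013 − 24.05 = 988.95 ≈ 989 hPa.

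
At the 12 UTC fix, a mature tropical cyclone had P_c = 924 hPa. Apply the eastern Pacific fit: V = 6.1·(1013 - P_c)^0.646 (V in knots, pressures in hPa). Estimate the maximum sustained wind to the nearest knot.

ΔP = 1013 − 924 = 89 hPa.
89^0.646 ≈ 18.168.
V ≈ 6.1 × 18.168 ≈ 110.8 kt.

111 kt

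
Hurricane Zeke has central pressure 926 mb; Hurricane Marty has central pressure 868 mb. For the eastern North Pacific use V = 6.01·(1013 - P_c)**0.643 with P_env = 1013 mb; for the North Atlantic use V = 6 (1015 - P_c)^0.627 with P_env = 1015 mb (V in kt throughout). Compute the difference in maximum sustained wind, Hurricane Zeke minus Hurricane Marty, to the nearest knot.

-31 kt

Hurricane Zeke: ΔP = 87; V ≈ 6.01 × 87^0.643 ≈ 106.17 kt.
Hurricane Marty: ΔP = 147; V ≈ 6 × 147^0.627 ≈ 137.11 kt.
Difference ≈ 106.17 − 137.11 = -30.94 → -31 kt.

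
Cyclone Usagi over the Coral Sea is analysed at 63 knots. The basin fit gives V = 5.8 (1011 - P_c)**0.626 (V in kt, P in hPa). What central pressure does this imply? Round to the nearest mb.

ΔP = (V / 5.8)^(1/0.626) = (63/5.8)^1.597.
63/5.8 = 10.862; 10.862^1.597 ≈ 45.17 mb.
P_c = 1011 − 45.17 = 965.83 ≈ 966 mb.

966 mb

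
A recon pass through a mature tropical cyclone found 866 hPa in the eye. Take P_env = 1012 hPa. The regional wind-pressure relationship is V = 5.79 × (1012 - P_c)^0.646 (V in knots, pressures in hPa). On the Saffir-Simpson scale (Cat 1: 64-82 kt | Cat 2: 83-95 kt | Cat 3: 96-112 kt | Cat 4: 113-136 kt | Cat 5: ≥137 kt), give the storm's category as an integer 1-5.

ΔP = 1012 − 866 = 146 hPa.
V ≈ 5.79 × 146^0.646 = 5.79 × 25.01 ≈ 145 kt.
145 kt falls in the Category 5 band.

5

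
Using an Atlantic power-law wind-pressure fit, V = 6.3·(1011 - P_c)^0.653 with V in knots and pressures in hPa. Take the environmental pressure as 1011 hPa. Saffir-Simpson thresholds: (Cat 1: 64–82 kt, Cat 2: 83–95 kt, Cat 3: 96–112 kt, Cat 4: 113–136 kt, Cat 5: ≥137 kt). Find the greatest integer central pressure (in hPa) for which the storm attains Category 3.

Category 3 begins at V = 96 kt.
Required ΔP = (96/6.3)^(1/0.653) = 15.238^1.531 ≈ 64.79 hPa.
P_c ≤ 1011 − 64.79 = 946.21, so the highest integer P_c is 946 hPa.

946 hPa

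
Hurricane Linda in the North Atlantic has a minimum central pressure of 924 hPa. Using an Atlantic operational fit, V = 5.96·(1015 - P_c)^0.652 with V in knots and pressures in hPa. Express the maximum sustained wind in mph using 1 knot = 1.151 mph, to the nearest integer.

130 mph

ΔP = 1015 − 924 = 91 hPa.
V ≈ 5.96 × 91^0.652 = 5.96 × 18.936 ≈ 112.860 kt.
112.860 × 1.151 ≈ 129.90 mph → 130 mph.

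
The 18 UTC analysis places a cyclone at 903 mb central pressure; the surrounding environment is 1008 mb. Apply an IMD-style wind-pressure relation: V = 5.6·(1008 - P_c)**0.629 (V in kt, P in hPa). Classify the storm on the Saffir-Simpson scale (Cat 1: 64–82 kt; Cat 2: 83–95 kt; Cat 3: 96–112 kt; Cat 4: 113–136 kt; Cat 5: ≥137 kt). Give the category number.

3

ΔP = 1008 − 903 = 105 mb.
V ≈ 5.6 × 105^0.629 = 5.6 × 18.68 ≈ 105 kt.
105 kt falls in the Category 3 band.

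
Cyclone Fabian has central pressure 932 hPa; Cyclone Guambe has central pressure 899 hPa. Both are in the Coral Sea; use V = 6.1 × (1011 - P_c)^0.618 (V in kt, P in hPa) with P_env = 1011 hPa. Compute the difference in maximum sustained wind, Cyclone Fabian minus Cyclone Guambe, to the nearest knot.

-22 kt

Cyclone Fabian: ΔP = 79; V ≈ 6.1 × 79^0.618 ≈ 90.80 kt.
Cyclone Guambe: ΔP = 112; V ≈ 6.1 × 112^0.618 ≈ 112.65 kt.
Difference ≈ 90.80 − 112.65 = -21.85 → -22 kt.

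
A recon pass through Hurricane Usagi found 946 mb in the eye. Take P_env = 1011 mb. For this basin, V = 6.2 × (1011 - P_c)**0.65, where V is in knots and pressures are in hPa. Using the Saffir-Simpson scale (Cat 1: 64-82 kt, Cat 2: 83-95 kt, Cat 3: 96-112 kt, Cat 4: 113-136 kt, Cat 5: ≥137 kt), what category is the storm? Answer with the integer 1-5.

ΔP = 1011 − 946 = 65 mb.
V ≈ 6.2 × 65^0.65 = 6.2 × 15.08 ≈ 93 kt.
93 kt falls in the Category 2 band.

2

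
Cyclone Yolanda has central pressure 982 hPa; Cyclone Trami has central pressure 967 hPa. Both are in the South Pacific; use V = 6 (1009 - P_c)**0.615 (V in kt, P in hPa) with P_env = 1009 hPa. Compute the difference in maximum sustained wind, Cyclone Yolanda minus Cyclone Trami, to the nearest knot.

-14 kt

Cyclone Yolanda: ΔP = 27; V ≈ 6 × 27^0.615 ≈ 45.54 kt.
Cyclone Trami: ΔP = 42; V ≈ 6 × 42^0.615 ≈ 59.77 kt.
Difference ≈ 45.54 − 59.77 = -14.23 → -14 kt.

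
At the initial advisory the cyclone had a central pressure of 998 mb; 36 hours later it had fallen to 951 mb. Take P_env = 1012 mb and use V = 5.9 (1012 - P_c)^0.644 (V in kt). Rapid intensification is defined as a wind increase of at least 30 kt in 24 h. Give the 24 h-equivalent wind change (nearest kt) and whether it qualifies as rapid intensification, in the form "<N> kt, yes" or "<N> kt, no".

V₁: ΔP = 14, V ≈ 5.9 × 14^0.644 ≈ 32.28 kt.
V₂: ΔP = 61, V ≈ 5.9 × 61^0.644 ≈ 83.29 kt.
ΔV over 36 h = 51.01 kt → 24 h equivalent = 51.01 × 24/36 ≈ 34.01 kt.
34 kt ≥ 30 kt ⇒ rapid intensification.

34 kt, yes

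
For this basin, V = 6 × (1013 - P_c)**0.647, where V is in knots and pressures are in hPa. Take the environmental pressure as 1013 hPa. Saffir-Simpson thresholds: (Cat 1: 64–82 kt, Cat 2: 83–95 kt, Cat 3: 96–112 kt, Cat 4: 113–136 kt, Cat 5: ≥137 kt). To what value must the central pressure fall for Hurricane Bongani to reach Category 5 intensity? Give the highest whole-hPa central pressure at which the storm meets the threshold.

887 hPa

Category 5 begins at V = 137 kt.
Required ΔP = (137/6)^(1/0.647) = 22.833^1.546 ≈ 125.83 hPa.
P_c ≤ 1013 − 125.83 = 887.17, so the highest integer P_c is 887 hPa.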